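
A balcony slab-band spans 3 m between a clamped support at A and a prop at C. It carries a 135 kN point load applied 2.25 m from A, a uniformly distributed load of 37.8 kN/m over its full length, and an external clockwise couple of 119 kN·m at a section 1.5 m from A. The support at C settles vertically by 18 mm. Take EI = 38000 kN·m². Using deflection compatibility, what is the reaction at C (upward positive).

R_C = 96.58 kN

Remove the prop at C; the released (primary) structure is a cantilever built in at A.
Downward deflection at the released point C due to the loads:
  point load 135 at a = 2.25: Pa²(3L − a)/(6EI) = 768.9/EI
  UDL 37.8: wL⁴/(8EI) = 382.7/EI
  clockwise couple 119 at a = 1.5: M₀a(2L − a)/(2EI) = 401.6/EI
  δ_0 = 1553/EI
Flexibility coefficient — unit upward force at C: δ_{CC} = L³/(3EI) = 9/EI.
With EI = 38000 kN·m²: δ_0 = 0.040874 m and δ_{CC} = 0.000237 m/kN.
Compatibility — the beam at C must follow the support down by 0.018 m: δ_0 − R_C·δ_{CC} = 0.018, so R_C = (0.040874 − 0.018)/0.000237 = 96.58 kN.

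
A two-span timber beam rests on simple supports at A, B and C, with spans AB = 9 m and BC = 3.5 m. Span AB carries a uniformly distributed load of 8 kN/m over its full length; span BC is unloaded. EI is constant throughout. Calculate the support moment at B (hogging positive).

Take M_B as the redundant. Released structure: two simple spans AB and BC with a hinge at B.
Rotations at B on the released spans (each span's end-slope, ×1/EI):
  span AB: UDL 8: wL³/(24EI) = 243/EI
  relative rotation θ_0 = (243 + 0)/EI = 243/EI
A unit hogging moment at B produces rotation L₁/(3EI) + L₂/(3EI) = 4.167/EI.
Slope continuity at B: θ_0 = M_B·4.167/EI, so M_B = 243/4.167 = 58.32 kN·m (hogging).

M_B = 58.32 kN·m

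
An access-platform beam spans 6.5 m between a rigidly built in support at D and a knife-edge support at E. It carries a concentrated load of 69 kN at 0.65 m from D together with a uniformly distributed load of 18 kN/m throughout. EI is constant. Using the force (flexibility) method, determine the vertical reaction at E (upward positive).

Release the roller at E. Primary structure: cantilever fixed at D.
Primary-structure tip deflection at E by superposition:
  point load 69 at a = 0.65: Pa²(3L − a)/(6EI) = 91.59/EI
  UDL 18: wL⁴/(8EI) = 4016/EI
  δ_0 = 4108/EI
Flexibility coefficient — unit upward force at E: δ_{EE} = L³/(3EI) = 91.54/EI.
The prop prevents deflection at E: R_E = δ_0/δ_{EE} = 4108/91.54 = 44.88 kN.

R_E = 44.88 kN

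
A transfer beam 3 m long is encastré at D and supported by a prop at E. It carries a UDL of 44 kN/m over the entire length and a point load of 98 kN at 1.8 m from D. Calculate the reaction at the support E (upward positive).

R_E = 91.84 kN

Choose R_E as the redundant. The primary structure is the cantilever fixed at D.
Primary-structure tip deflection at E by superposition:
  UDL 44: wL⁴/(8EI) = 445.5/EI
  point load 98 at a = 1.8: Pa²(3L − a)/(6EI) = 381/EI
  δ_0 = 826.5/EI
Flexibility coefficient — unit upward force at E: δ_{EE} = L³/(3EI) = 9/EI.
Compatibility at E: δ_0 − R_E·δ_{EE} = 0, so R_E = 826.5/9 = 91.84 kN.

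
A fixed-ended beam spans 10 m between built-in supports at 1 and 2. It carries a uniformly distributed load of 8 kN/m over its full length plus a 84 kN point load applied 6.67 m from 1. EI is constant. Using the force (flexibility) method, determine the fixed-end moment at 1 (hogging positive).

M_1 = 128.8 kN·m

Take the two fixed-end moments M_1, M_2 as redundants; the released structure is the simple span 12.
End rotations of the released simple span under the applied load (×1/EI):
  at 1: UDL 8: wL³/(24EI) = 333.3/EI
  at 2: UDL 8: wL³/(24EI) = 333.3/EI
  at 1: point load 84 at a = 6.67: Pab(L + b)/(6LEI) = 414.5/EI
  at 2: point load 84 at a = 6.67: Pab(L + a)/(6LEI) = 518.4/EI
  θ_10 = 747.8/EI,  θ_20 = 851.7/EI
Flexibility coefficients: a unit moment at one end gives L/(3EI) there and L/(6EI) at the far end, so f₁₁ = f₂₂ = 3.333/EI and f₁₂ = f₂₁ = 1.667/EI.
Compatibility — zero rotation at each built-in end:
  3.333 M_1 + 1.667 M_2 = 747.8
  1.667 M_1 + 3.333 M_2 = 851.7
Solving the pair gives M_1 = 128.8 kN·m and M_2 = 191.1 kN·m (hogging).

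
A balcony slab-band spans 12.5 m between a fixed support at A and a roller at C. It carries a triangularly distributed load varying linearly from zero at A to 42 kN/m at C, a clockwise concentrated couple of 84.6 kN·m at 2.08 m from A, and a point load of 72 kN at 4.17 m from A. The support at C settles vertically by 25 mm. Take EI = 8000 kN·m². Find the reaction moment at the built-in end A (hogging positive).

M_A = 599.2 kN·m

Release the roller at C. Primary structure: cantilever fixed at A.
Downward deflection at the released point C due to the loads:
  triangular load, peak 42 at the free end: 11w₀L⁴/(120EI) = 93994/EI
  clockwise couple 84.6 at a = 2.08: M₀a(2L − a)/(2EI) = 2017/EI
  point load 72 at a = 4.17: Pa²(3L − a)/(6EI) = 6955/EI
  δ_0 = 102966/EI
Flexibility coefficient — unit upward force at C: δ_{CC} = L³/(3EI) = 651/EI.
With EI = 8000 kN·m²: δ_0 = 12.871 m and δ_{CC} = 0.08138 m/kN.
Compatibility — the beam at C must follow the support down by 0.025 m: δ_0 − R_C·δ_{CC} = 0.025, so R_C = (12.871 − 0.025)/0.08138 = 157.8 kN.
Moment equilibrium about A: M_A = Σ(load moments about A) − R_C·L = 2572 − 157.8×12.5 = 599.2 kN·m.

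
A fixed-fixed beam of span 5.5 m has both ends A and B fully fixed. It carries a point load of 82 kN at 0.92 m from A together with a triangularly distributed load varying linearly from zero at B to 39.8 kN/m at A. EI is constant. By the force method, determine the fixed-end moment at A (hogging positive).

M_A = 112.5 kN·m

Release both end moments; the primary structure is a simply-supported span AB with redundants M_A and M_B.
On the primary (simply-supported) span, the end slopes from the loading are:
  at A: point load 82 at a = 0.92: Pab(L + b)/(6LEI) = 105.5/EI
  at B: point load 82 at a = 0.92: Pab(L + a)/(6LEI) = 67.22/EI
  at A: triangular load, peak 39.8: w₀L³/(45EI) = 147.1/EI
  at B: triangular load, peak 39.8: 7w₀L³/(360EI) = 128.8/EI
  θ_A0 = 252.7/EI,  θ_B0 = 196/EI
Flexibility coefficients: a unit moment at one end gives L/(3EI) there and L/(6EI) at the far end, so f₁₁ = f₂₂ = 1.833/EI and f₁₂ = f₂₁ = 0.9167/EI.
Compatibility — zero rotation at each built-in end:
  1.833 M_A + 0.9167 M_B = 252.7
  0.9167 M_A + 1.833 M_B = 196
Solving the pair gives M_A = 112.5 kN·m and M_B = 50.64 kN·m (hogging).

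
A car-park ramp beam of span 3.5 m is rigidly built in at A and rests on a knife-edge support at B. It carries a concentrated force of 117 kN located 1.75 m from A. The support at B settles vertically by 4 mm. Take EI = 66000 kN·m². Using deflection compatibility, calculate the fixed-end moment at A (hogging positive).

M_A = 141.4 kN·m

Take the reaction at B as the redundant and release it; the primary structure is a cantilever fixed at A.
Primary-structure tip deflection at B by superposition:
  point load 117 at a = 1.75: Pa²(3L − a)/(6EI) = 522.5/EI
Tip deflection under a unit load at B: L³/(3EI) = 14.29/EI.
With EI = 66000 kN·m²: δ_0 = 0.007917 m and δ_{BB} = 0.000217 m/kN.
Compatibility — the beam at B must follow the support down by 0.004 m: δ_0 − R_B·δ_{BB} = 0.004, so R_B = (0.007917 − 0.004)/0.000217 = 18.09 kN.
Moment equilibrium about A: M_A = Σ(load moments about A) − R_B·L = 204.8 − 18.09×3.5 = 141.4 kN·m.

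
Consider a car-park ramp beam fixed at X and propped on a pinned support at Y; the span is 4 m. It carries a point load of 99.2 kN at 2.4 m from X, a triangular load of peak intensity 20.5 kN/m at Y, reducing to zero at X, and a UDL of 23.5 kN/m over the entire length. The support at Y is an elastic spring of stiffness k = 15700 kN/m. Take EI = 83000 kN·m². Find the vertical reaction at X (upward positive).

R_X = 153.5 kN

Remove the prop at Y; the released (primary) structure is a cantilever built in at X.
Primary-structure tip deflection at Y by superposition:
  point load 99.2 at a = 2.4: Pa²(3L − a)/(6EI) = 914.2/EI
  triangular load, peak 20.5 at the free end: 11w₀L⁴/(120EI) = 481.1/EI
  UDL 23.5: wL⁴/(8EI) = 752/EI
  δ_0 = 2147/EI
Tip deflection under a unit load at Y: L³/(3EI) = 21.33/EI.
With EI = 83000 kN·m²: δ_0 = 0.025871 m and δ_{YY} = 0.000257 m/kN.
Compatibility — the spring shortens by R_Y/k under the reaction it provides: δ_0 − R_Y·δ_{YY} = R_Y/k. With 1/k = 0.000064 m/kN, R_Y = δ_0 / (δ_{YY} + 1/k) = 0.025871 / (0.000257 + 0.000064) = 80.66 kN.
Vertical equilibrium: R_X = ΣP − R_Y = 234.2 − 80.66 = 153.5 kN.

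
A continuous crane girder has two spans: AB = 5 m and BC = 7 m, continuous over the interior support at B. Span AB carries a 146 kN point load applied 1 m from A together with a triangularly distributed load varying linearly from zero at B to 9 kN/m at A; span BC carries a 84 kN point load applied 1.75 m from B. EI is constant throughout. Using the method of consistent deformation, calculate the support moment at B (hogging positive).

Release continuity at B by inserting a hinge; the redundant is the internal moment M_B. The primary structure is two simply-supported spans AB and BC.
Rotations at B on the released spans (each span's end-slope, ×1/EI):
  span AB: point load 146 at a = 1: Pab(L + a)/(6LEI) = 116.8/EI
  span AB: triangular load, peak 9: 7w₀L³/(360EI) = 21.88/EI
  span BC: point load 84 at a = 1.75: Pab(L + b)/(6LEI) = 225.1/EI
  relative rotation θ_0 = (138.7 + 225.1)/EI = 363.8/EI
A unit hogging moment at B produces rotation L₁/(3EI) + L₂/(3EI) = 4/EI.
Compatibility: M_B·(L₁+L₂)/(3EI) = θ_0, giving M_B = 90.94 kN·m (hogging).

M_B = 90.94 kN·m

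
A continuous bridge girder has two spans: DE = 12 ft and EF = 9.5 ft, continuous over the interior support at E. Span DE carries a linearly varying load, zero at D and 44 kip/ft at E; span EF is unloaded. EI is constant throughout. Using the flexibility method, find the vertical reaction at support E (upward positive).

R_E = 220.5 kip

Release continuity at E by inserting a hinge; the redundant is the internal moment M_E. The primary structure is two simply-supported spans DE and EF.
End slopes at the hinge E, treating each span as simply supported:
  span DE: triangular load, peak 44: w₀L³/(45EI) = 1690/EI
  relative rotation θ_0 = (1690 + 0)/EI = 1690/EI
A unit hogging moment at E produces rotation L₁/(3EI) + L₂/(3EI) = 7.167/EI.
Compatibility: M_E·(L₁+L₂)/(3EI) = θ_0, giving M_E = 235.8 kip·ft (hogging).
Span DE, ΣM about D with M_E applied at E: R_E^{DE}·12 = 2112 + 235.8, so R_E^{DE} = 195.6 kip and R_D = 264 − 195.6 = 68.35 kip.
Span EF, ΣM about F: R_E^{EF}·9.5 = 0 + 235.8, so R_E^{EF} = 24.82 kip and R_F = 0 − 24.82 = -24.82 kip.
R_E = 195.6 + 24.82 = 220.5 kip.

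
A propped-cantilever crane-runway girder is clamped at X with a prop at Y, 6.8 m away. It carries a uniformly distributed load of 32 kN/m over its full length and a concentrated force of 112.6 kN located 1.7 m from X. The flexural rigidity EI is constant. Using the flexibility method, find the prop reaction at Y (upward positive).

R_Y = 91.28 kN

Take the reaction at Y as the redundant and release it; the primary structure is a cantilever fixed at X.
Deflection at Y on the released cantilever, summing each load's contribution:
  UDL 32: wL⁴/(8EI) = 8553/EI
  point load 112.6 at a = 1.7: Pa²(3L − a)/(6EI) = 1014/EI
  δ_0 = 9567/EI
Tip deflection under a unit load at Y: L³/(3EI) = 104.8/EI.
The prop prevents deflection at Y: R_Y = δ_0/δ_{YY} = 9567/104.8 = 91.28 kN.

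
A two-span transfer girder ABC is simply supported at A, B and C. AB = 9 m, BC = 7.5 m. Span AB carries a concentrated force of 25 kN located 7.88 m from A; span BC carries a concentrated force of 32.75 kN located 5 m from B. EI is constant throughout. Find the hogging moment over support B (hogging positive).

Insert a hinge at B; M_B is the redundant, and each span becomes simply supported.
Discontinuity in slope at B on the released structure — sum the simple-span end rotations:
  span AB: point load 25 at a = 7.88: Pab(L + a)/(6LEI) = 68.97/EI
  span BC: point load 32.75 at a = 5: Pab(L + b)/(6LEI) = 90.97/EI
  relative rotation θ_0 = (68.97 + 90.97)/EI = 159.9/EI
A unit hogging moment at B produces rotation L₁/(3EI) + L₂/(3EI) = 5.5/EI.
Compatibility: M_B·(L₁+L₂)/(3EI) = θ_0, giving M_B = 29.08 kN·m (hogging).

M_B = 29.08 kN·m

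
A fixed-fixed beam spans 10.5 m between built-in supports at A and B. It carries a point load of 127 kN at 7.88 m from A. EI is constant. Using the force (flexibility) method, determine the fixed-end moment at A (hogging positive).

Take the two fixed-end moments M_A, M_B as redundants; the released structure is the simple span AB.
End rotations of the released simple span under the applied load (×1/EI):
  at A: point load 127 at a = 7.88: Pab(L + b)/(6LEI) = 546/EI
  at B: point load 127 at a = 7.88: Pab(L + a)/(6LEI) = 765/EI
  θ_A0 = 546/EI,  θ_B0 = 765/EI
Flexibility coefficients: a unit moment at one end gives L/(3EI) there and L/(6EI) at the far end, so f₁₁ = f₂₂ = 3.5/EI and f₁₂ = f₂₁ = 1.75/EI.
Compatibility — zero rotation at each built-in end:
  3.5 M_A + 1.75 M_B = 546
  1.75 M_A + 3.5 M_B = 765
Solving the pair gives M_A = 62.31 kN·m and M_B = 187.4 kN·m (hogging).

M_A = 62.31 kN·m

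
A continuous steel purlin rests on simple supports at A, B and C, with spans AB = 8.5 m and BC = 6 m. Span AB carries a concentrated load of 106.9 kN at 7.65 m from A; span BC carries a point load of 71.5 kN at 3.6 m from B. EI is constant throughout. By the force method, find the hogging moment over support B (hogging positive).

M_B = 75.37 kN·m

Insert a hinge at B; M_B is the redundant, and each span becomes simply supported.
Discontinuity in slope at B on the released structure — sum the simple-span end rotations:
  span AB: point load 106.9 at a = 7.65: Pab(L + a)/(6LEI) = 220.1/EI
  span BC: point load 71.5 at a = 3.6: Pab(L + b)/(6LEI) = 144.1/EI
  relative rotation θ_0 = (220.1 + 144.1)/EI = 364.3/EI
A unit hogging moment at B produces rotation L₁/(3EI) + L₂/(3EI) = 4.833/EI.
Compatibility: M_B·(L₁+L₂)/(3EI) = θ_0, giving M_B = 75.37 kN·m (hogging).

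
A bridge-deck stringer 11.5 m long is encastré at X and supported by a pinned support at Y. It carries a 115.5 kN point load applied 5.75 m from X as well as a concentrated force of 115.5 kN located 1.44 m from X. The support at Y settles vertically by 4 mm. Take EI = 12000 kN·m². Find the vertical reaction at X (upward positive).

R_X = 192.4 kN

Take the reaction at Y as the redundant and release it; the primary structure is a cantilever fixed at X.
Free-end deflection of the primary structure under the applied loading (downward +):
  point load 115.5 at a = 5.75: Pa²(3L − a)/(6EI) = 18298/EI
  point load 115.5 at a = 1.44: Pa²(3L − a)/(6EI) = 1320/EI
  δ_0 = 19618/EI
Tip deflection under a unit load at Y: L³/(3EI) = 507/EI.
With EI = 12000 kN·m²: δ_0 = 1.6348 m and δ_{YY} = 0.042247 m/kN.
Compatibility — the beam at Y must follow the support down by 0.004 m: δ_0 − R_Y·δ_{YY} = 0.004, so R_Y = (1.6348 − 0.004)/0.042247 = 38.6 kN.
Vertical equilibrium: R_X = ΣP − R_Y = 231 − 38.6 = 192.4 kN.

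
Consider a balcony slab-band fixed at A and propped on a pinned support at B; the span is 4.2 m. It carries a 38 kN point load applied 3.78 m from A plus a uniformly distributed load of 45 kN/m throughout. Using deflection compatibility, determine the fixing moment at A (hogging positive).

M_A = 107.1 kN·m

Choose R_B as the redundant. The primary structure is the cantilever fixed at A.
Downward deflection at the released point B due to the loads:
  point load 38 at a = 3.78: Pa²(3L − a)/(6EI) = 798.2/EI
  UDL 45: wL⁴/(8EI) = 1750/EI
  δ_0 = 2548/EI
Tip deflection under a unit load at B: L³/(3EI) = 24.7/EI.
Compatibility at B: δ_0 − R_B·δ_{BB} = 0, so R_B = 2548/24.7 = 103.2 kN.
Moment equilibrium about A: M_A = Σ(load moments about A) − R_B·L = 540.5 − 103.2×4.2 = 107.1 kN·m.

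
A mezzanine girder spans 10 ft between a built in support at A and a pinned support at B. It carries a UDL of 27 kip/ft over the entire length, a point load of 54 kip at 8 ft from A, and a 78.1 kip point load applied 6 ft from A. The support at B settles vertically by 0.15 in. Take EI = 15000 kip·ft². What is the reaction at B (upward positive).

R_B = 172.4 kip

Release the roller at B. Primary structure: cantilever fixed at A.
Deflection at B on the released cantilever, summing each load's contribution:
  UDL 27: wL⁴/(8EI) = 33750/EI
  point load 54 at a = 8: Pa²(3L − a)/(6EI) = 12672/EI
  point load 78.1 at a = 6: Pa²(3L − a)/(6EI) = 11246/EI
  δ_0 = 57668/EI
Tip deflection under a unit load at B: L³/(3EI) = 333.3/EI.
With EI = 15000 kip·ft²: δ_0 = 3.8446 ft and δ_{BB} = 0.022222 ft/kip.
Compatibility — the beam at B must follow the support down by 0.0125 ft: δ_0 − R_B·δ_{BB} = 0.0125, so R_B = (3.8446 − 0.0125)/0.022222 = 172.4 kip.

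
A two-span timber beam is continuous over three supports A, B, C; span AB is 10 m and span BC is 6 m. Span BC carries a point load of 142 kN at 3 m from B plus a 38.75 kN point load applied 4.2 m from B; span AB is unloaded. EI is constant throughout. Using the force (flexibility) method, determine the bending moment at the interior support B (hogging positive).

Take M_B as the redundant. Released structure: two simple spans AB and BC with a hinge at B.
Discontinuity in slope at B on the released structure — sum the simple-span end rotations:
  span BC: point load 142 at a = 3: Pab(L + b)/(6LEI) = 319.5/EI
  span BC: point load 38.75 at a = 4.2: Pab(L + b)/(6LEI) = 63.47/EI
  relative rotation θ_0 = (0 + 383)/EI = 383/EI
A unit hogging moment at B produces rotation L₁/(3EI) + L₂/(3EI) = 5.333/EI.
Compatibility: M_B·(L₁+L₂)/(3EI) = θ_0, giving M_B = 71.81 kN·m (hogging).

M_B = 71.81 kN·m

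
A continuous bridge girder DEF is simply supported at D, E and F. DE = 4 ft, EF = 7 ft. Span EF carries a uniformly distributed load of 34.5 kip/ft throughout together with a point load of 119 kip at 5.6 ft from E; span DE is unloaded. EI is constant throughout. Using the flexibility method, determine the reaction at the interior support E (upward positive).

R_E = 217.4 kip

Release continuity at E by inserting a hinge; the redundant is the internal moment M_E. The primary structure is two simply-supported spans DE and EF.
Discontinuity in slope at E on the released structure — sum the simple-span end rotations:
  span EF: UDL 34.5: wL³/(24EI) = 493.1/EI
  span EF: point load 119 at a = 5.6: Pab(L + b)/(6LEI) = 186.6/EI
  relative rotation θ_0 = (0 + 679.7)/EI = 679.7/EI
A unit hogging moment at E produces rotation L₁/(3EI) + L₂/(3EI) = 3.667/EI.
Compatibility: M_E·(L₁+L₂)/(3EI) = θ_0, giving M_E = 185.4 kip·ft (hogging).
Span DE, ΣM about D with M_E applied at E: R_E^{DE}·4 = 0 + 185.4, so R_E^{DE} = 46.34 kip and R_D = 0 − 46.34 = -46.34 kip.
Span EF, ΣM about F: R_E^{EF}·7 = 1012 + 185.4, so R_E^{EF} = 171 kip and R_F = 360.5 − 171 = 189.5 kip.
R_E = 46.34 + 171 = 217.4 kip.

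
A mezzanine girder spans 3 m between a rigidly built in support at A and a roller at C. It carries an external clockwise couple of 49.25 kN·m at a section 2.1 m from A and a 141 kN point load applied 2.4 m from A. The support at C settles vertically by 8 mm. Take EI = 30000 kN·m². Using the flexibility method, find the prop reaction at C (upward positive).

R_C = 95.01 kN

Release the roller at C. Primary structure: cantilever fixed at A.
Free-end deflection of the primary structure under the applied loading (downward +):
  clockwise couple 49.25 at a = 2.1: M₀a(2L − a)/(2EI) = 201.7/EI
  point load 141 at a = 2.4: Pa²(3L − a)/(6EI) = 893.4/EI
  δ_0 = 1095/EI
Flexibility coefficient — unit upward force at C: δ_{CC} = L³/(3EI) = 9/EI.
With EI = 30000 kN·m²: δ_0 = 0.036502 m and δ_{CC} = 0.0003 m/kN.
Compatibility — the beam at C must follow the support down by 0.008 m: δ_0 − R_C·δ_{CC} = 0.008, so R_C = (0.036502 − 0.008)/0.0003 = 95.01 kN.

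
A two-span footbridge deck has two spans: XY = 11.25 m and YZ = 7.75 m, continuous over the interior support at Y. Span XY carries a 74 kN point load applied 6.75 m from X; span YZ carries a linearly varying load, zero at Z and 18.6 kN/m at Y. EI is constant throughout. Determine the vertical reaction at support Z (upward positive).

R_Z = 7.893 kN

Take M_Y as the redundant. Released structure: two simple spans XY and YZ with a hinge at Y.
End slopes at the hinge Y, treating each span as simply supported:
  span XY: point load 74 at a = 6.75: Pab(L + a)/(6LEI) = 599.4/EI
  span YZ: triangular load, peak 18.6: w₀L³/(45EI) = 192.4/EI
  relative rotation θ_0 = (599.4 + 192.4)/EI = 791.8/EI
A unit hogging moment at Y produces rotation L₁/(3EI) + L₂/(3EI) = 6.333/EI.
Compatibility: M_Y·(L₁+L₂)/(3EI) = θ_0, giving M_Y = 125 kN·m (hogging).
Span YZ, ΣM about Z: R_Y^{YZ}·7.75 = 372.4 + 125, so R_Y^{YZ} = 64.18 kN and R_Z = 72.08 − 64.18 = 7.893 kN.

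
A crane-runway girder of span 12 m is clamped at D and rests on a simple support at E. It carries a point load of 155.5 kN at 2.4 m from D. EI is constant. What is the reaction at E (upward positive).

Choose R_E as the redundant. The primary structure is the cantilever fixed at D.
Primary-structure tip deflection at E by superposition:
  point load 155.5 at a = 2.4: Pa²(3L − a)/(6EI) = 5016/EI
Tip deflection under a unit load at E: L³/(3EI) = 576/EI.
Compatibility at E: δ_0 − R_E·δ_{EE} = 0, so R_E = 5016/576 = 8.708 kN.

R_E = 8.708 kN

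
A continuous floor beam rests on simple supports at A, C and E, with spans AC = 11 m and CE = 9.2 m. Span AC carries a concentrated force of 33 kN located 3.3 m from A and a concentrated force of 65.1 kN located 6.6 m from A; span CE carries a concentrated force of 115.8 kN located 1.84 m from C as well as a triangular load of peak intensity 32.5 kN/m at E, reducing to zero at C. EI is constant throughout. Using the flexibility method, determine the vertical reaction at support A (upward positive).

Release continuity at C by inserting a hinge; the redundant is the internal moment M_C. The primary structure is two simply-supported spans AC and CE.
Rotations at C on the released spans (each span's end-slope, ×1/EI):
  span AC: point load 33 at a = 3.3: Pab(L + a)/(6LEI) = 181.7/EI
  span AC: point load 65.1 at a = 6.6: Pab(L + a)/(6LEI) = 504.1/EI
  span CE: point load 115.8 at a = 1.84: Pab(L + b)/(6LEI) = 470.5/EI
  span CE: triangular load, peak 32.5: 7w₀L³/(360EI) = 492.1/EI
  relative rotation θ_0 = (685.8 + 962.6)/EI = 1648/EI
A unit hogging moment at C produces rotation L₁/(3EI) + L₂/(3EI) = 6.733/EI.
Compatibility: M_C·(L₁+L₂)/(3EI) = θ_0, giving M_C = 244.8 kN·m (hogging).
Span AC, ΣM about A with M_C applied at C: R_C^{AC}·11 = 538.6 + 244.8, so R_C^{AC} = 71.22 kN and R_A = 98.1 − 71.22 = 26.88 kN.

R_A = 26.88 kN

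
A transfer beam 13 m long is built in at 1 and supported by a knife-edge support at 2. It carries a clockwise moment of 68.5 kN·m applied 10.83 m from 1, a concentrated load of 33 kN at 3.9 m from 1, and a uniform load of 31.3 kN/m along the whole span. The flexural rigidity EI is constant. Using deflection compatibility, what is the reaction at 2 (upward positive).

Remove the prop at 2; the released (primary) structure is a cantilever built in at 1.
Downward deflection at the released point 2 due to the loads:
  clockwise couple 68.5 at a = 10.83: M₀a(2L − a)/(2EI) = 5627/EI
  point load 33 at a = 3.9: Pa²(3L − a)/(6EI) = 2936/EI
  UDL 31.3: wL⁴/(8EI) = 111745/EI
  δ_0 = 120308/EI
Flexibility coefficient — unit upward force at 2: δ_{22} = L³/(3EI) = 732.3/EI.
Compatibility at 2: δ_0 − R_2·δ_{22} = 0, so R_2 = 120308/732.3 = 164.3 kN.

R_2 = 164.3 kN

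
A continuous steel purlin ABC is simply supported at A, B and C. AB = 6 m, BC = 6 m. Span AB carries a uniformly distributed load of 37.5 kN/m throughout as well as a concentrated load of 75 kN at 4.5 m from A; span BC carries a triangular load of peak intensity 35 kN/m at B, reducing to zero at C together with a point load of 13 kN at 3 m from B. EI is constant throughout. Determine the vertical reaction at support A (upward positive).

Take M_B as the redundant. Released structure: two simple spans AB and BC with a hinge at B.
Rotations at B on the released spans (each span's end-slope, ×1/EI):
  span AB: UDL 37.5: wL³/(24EI) = 337.5/EI
  span AB: point load 75 at a = 4.5: Pab(L + a)/(6LEI) = 147.7/EI
  span BC: triangular load, peak 35: w₀L³/(45EI) = 168/EI
  span BC: point load 13 at a = 3: Pab(L + b)/(6LEI) = 29.25/EI
  relative rotation θ_0 = (485.2 + 197.2)/EI = 682.4/EI
A unit hogging moment at B produces rotation L₁/(3EI) + L₂/(3EI) = 4/EI.
Compatibility: M_B·(L₁+L₂)/(3EI) = θ_0, giving M_B = 170.6 kN·m (hogging).
Span AB, ΣM about A with M_B applied at B: R_B^{AB}·6 = 1012 + 170.6, so R_B^{AB} = 197.2 kN and R_A = 300 − 197.2 = 102.8 kN.

R_A = 102.8 kN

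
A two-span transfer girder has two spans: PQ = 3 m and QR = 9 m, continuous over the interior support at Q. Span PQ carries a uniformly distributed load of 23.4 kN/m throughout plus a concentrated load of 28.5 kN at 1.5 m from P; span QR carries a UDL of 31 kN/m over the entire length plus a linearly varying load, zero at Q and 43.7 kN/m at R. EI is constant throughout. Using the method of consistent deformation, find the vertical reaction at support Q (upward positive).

R_Q = 432.6 kN

Release continuity at Q by inserting a hinge; the redundant is the internal moment M_Q. The primary structure is two simply-supported spans PQ and QR.
Discontinuity in slope at Q on the released structure — sum the simple-span end rotations:
  span PQ: UDL 23.4: wL³/(24EI) = 26.32/EI
  span PQ: point load 28.5 at a = 1.5: Pab(L + a)/(6LEI) = 16.03/EI
  span QR: UDL 31: wL³/(24EI) = 941.6/EI
  span QR: triangular load, peak 43.7: 7w₀L³/(360EI) = 619.4/EI
  relative rotation θ_0 = (42.36 + 1561)/EI = 1603/EI
A unit hogging moment at Q produces rotation L₁/(3EI) + L₂/(3EI) = 4/EI.
Compatibility: M_Q·(L₁+L₂)/(3EI) = θ_0, giving M_Q = 400.9 kN·m (hogging).
Span PQ, ΣM about P with M_Q applied at Q: R_Q^{PQ}·3 = 148.1 + 400.9, so R_Q^{PQ} = 183 kN and R_P = 98.7 − 183 = -84.27 kN.
Span QR, ΣM about R: R_Q^{QR}·9 = 1845 + 400.9, so R_Q^{QR} = 249.6 kN and R_R = 475.6 − 249.6 = 226.1 kN.
R_Q = 183 + 249.6 = 432.6 kN.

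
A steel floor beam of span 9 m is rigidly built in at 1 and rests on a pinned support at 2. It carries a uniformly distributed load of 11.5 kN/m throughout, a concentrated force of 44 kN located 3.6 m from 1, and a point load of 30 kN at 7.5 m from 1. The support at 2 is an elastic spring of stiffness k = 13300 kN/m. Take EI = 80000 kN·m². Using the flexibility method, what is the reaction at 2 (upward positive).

Remove the prop at 2; the released (primary) structure is a cantilever built in at 1.
Free-end deflection of the primary structure under the applied loading (downward +):
  UDL 11.5: wL⁴/(8EI) = 9431/EI
  point load 44 at a = 3.6: Pa²(3L − a)/(6EI) = 2224/EI
  point load 30 at a = 7.5: Pa²(3L − a)/(6EI) = 5484/EI
  δ_0 = 17140/EI
Tip deflection under a unit load at 2: L³/(3EI) = 243/EI.
With EI = 80000 kN·m²: δ_0 = 0.21425 m and δ_{22} = 0.003037 m/kN.
Compatibility — the spring shortens by R_2/k under the reaction it provides: δ_0 − R_2·δ_{22} = R_2/k. With 1/k = 0.000075 m/kN, R_2 = δ_0 / (δ_{22} + 1/k) = 0.21425 / (0.003037 + 0.000075) = 68.83 kN.

R_2 = 68.83 kN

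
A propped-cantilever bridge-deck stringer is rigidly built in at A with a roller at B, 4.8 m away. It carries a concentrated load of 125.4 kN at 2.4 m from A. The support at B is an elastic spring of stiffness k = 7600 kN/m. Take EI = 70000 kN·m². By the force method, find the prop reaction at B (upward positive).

R_B = 31.35 kN

Release the roller at B. Primary structure: cantilever fixed at A.
Deflection at B on the released cantilever, summing each load's contribution:
  point load 125.4 at a = 2.4: Pa²(3L − a)/(6EI) = 1445/EI
Tip deflection under a unit load at B: L³/(3EI) = 36.86/EI.
With EI = 70000 kN·m²: δ_0 = 0.020637 m and δ_{BB} = 0.000527 m/kN.
Compatibility — the spring shortens by R_B/k under the reaction it provides: δ_0 − R_B·δ_{BB} = R_B/k. With 1/k = 0.000132 m/kN, R_B = δ_0 / (δ_{BB} + 1/k) = 0.020637 / (0.000527 + 0.000132) = 31.35 kN.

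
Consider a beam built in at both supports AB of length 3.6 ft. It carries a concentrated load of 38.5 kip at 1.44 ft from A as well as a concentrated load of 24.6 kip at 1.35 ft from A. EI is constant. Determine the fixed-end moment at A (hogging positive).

Take the two fixed-end moments M_A, M_B as redundants; the released structure is the simple span AB.
End rotations of the released simple span under the applied load (×1/EI):
  at A: point load 38.5 at a = 1.44: Pab(L + b)/(6LEI) = 31.93/EI
  at B: point load 38.5 at a = 1.44: Pab(L + a)/(6LEI) = 27.94/EI
  at A: point load 24.6 at a = 1.35: Pab(L + b)/(6LEI) = 20.24/EI
  at B: point load 24.6 at a = 1.35: Pab(L + a)/(6LEI) = 17.12/EI
  θ_A0 = 52.17/EI,  θ_B0 = 45.07/EI
Flexibility coefficients: a unit moment at one end gives L/(3EI) there and L/(6EI) at the far end, so f₁₁ = f₂₂ = 1.2/EI and f₁₂ = f₂₁ = 0.6/EI.
Compatibility — zero rotation at each built-in end:
  1.2 M_A + 0.6 M_B = 52.17
  0.6 M_A + 1.2 M_B = 45.07
Solving the pair gives M_A = 32.93 kip·ft and M_B = 21.09 kip·ft (hogging).

M_A = 32.93 kip·ft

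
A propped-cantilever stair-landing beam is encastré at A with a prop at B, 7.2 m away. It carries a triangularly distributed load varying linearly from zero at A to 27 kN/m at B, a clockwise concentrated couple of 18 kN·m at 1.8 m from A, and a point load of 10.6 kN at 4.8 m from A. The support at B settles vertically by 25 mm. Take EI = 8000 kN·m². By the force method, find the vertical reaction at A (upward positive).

R_A = 48.81 kN

Remove the prop at B; the released (primary) structure is a cantilever built in at A.
Free-end deflection of the primary structure under the applied loading (downward +):
  triangular load, peak 27 at the free end: 11w₀L⁴/(120EI) = 6651/EI
  clockwise couple 18 at a = 1.8: M₀a(2L − a)/(2EI) = 204.1/EI
  point load 10.6 at a = 4.8: Pa²(3L − a)/(6EI) = 683.8/EI
  δ_0 = 7539/EI
Tip deflection under a unit load at B: L³/(3EI) = 124.4/EI.
With EI = 8000 kN·m²: δ_0 = 0.9424 m and δ_{BB} = 0.015552 m/kN.
Compatibility — the beam at B must follow the support down by 0.025 m: δ_0 − R_B·δ_{BB} = 0.025, so R_B = (0.9424 − 0.025)/0.015552 = 58.99 kN.
Vertical equilibrium: R_A = ΣP − R_B = 107.8 − 58.99 = 48.81 kN.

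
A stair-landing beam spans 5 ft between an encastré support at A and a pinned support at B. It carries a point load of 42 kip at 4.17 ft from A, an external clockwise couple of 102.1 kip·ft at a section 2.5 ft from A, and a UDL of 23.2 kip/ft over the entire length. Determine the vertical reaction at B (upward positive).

Remove the prop at B; the released (primary) structure is a cantilever built in at A.
Primary-structure tip deflection at B by superposition:
  point load 42 at a = 4.17: Pa²(3L − a)/(6EI) = 1318/EI
  clockwise couple 102.1 at a = 2.5: M₀a(2L − a)/(2EI) = 957.2/EI
  UDL 23.2: wL⁴/(8EI) = 1812/EI
  δ_0 = 4088/EI
Flexibility coefficient — unit upward force at B: δ_{BB} = L³/(3EI) = 41.67/EI.
The prop prevents deflection at B: R_B = δ_0/δ_{BB} = 4088/41.67 = 98.11 kip.

R_B = 98.11 kip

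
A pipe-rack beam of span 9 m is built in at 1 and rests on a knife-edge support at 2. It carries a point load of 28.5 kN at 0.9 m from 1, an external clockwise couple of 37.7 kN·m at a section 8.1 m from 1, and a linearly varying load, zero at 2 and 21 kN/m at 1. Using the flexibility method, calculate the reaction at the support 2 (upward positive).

R_2 = 25.53 kN

Take the reaction at 2 as the redundant and release it; the primary structure is a cantilever fixed at 1.
Primary-structure tip deflection at 2 by superposition:
  point load 28.5 at a = 0.9: Pa²(3L − a)/(6EI) = 100.4/EI
  clockwise couple 37.7 at a = 8.1: M₀a(2L − a)/(2EI) = 1512/EI
  triangular load, peak 21 at the fixed end: w₀L⁴/(30EI) = 4593/EI
  δ_0 = 6205/EI
Tip deflection under a unit load at 2: L³/(3EI) = 243/EI.
Compatibility at 2: δ_0 − R_2·δ_{22} = 0, so R_2 = 6205/243 = 25.53 kN.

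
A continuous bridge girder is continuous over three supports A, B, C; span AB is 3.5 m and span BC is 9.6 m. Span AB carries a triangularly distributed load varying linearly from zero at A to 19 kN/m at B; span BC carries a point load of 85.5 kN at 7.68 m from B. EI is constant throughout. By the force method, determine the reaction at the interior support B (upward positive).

Release continuity at B by inserting a hinge; the redundant is the internal moment M_B. The primary structure is two simply-supported spans AB and BC.
Discontinuity in slope at B on the released structure — sum the simple-span end rotations:
  span AB: triangular load, peak 19: w₀L³/(45EI) = 18.1/EI
  span BC: point load 85.5 at a = 7.68: Pab(L + b)/(6LEI) = 252.1/EI
  relative rotation θ_0 = (18.1 + 252.1)/EI = 270.3/EI
A unit hogging moment at B produces rotation L₁/(3EI) + L₂/(3EI) = 4.367/EI.
Slope continuity at B: θ_0 = M_B·4.367/EI, so M_B = 270.3/4.367 = 61.89 kN·m (hogging).
Span AB, ΣM about A with M_B applied at B: R_B^{AB}·3.5 = 77.58 + 61.89, so R_B^{AB} = 39.85 kN and R_A = 33.25 − 39.85 = -6.599 kN.
Span BC, ΣM about C: R_B^{BC}·9.6 = 164.2 + 61.89, so R_B^{BC} = 23.55 kN and R_C = 85.5 − 23.55 = 61.95 kN.
R_B = 39.85 + 23.55 = 63.4 kN.

R_B = 63.4 kN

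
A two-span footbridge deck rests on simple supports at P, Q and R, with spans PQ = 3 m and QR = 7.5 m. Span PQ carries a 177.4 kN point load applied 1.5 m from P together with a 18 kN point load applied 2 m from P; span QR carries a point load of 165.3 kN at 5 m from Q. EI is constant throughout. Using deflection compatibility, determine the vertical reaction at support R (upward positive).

R_R = 88.53 kN

Take M_Q as the redundant. Released structure: two simple spans PQ and QR with a hinge at Q.
Discontinuity in slope at Q on the released structure — sum the simple-span end rotations:
  span PQ: point load 177.4 at a = 1.5: Pab(L + a)/(6LEI) = 99.79/EI
  span PQ: point load 18 at a = 2: Pab(L + a)/(6LEI) = 10/EI
  span QR: point load 165.3 at a = 5: Pab(L + b)/(6LEI) = 459.2/EI
  relative rotation θ_0 = (109.8 + 459.2)/EI = 569/EI
A unit hogging moment at Q produces rotation L₁/(3EI) + L₂/(3EI) = 3.5/EI.
Compatibility: M_Q·(L₁+L₂)/(3EI) = θ_0, giving M_Q = 162.6 kN·m (hogging).
Span QR, ΣM about R: R_Q^{QR}·7.5 = 413.2 + 162.6, so R_Q^{QR} = 76.77 kN and R_R = 165.3 − 76.77 = 88.53 kN.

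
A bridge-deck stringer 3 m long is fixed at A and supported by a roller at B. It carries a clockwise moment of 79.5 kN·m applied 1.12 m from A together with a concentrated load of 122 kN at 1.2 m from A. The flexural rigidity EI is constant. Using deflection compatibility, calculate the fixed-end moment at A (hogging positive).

M_A = 77.35 kN·m

Take the reaction at B as the redundant and release it; the primary structure is a cantilever fixed at A.
Primary-structure tip deflection at B by superposition:
  clockwise couple 79.5 at a = 1.12: M₀a(2L − a)/(2EI) = 217.3/EI
  point load 122 at a = 1.2: Pa²(3L − a)/(6EI) = 228.4/EI
  δ_0 = 445.6/EI
Flexibility coefficient — unit upward force at B: δ_{BB} = L³/(3EI) = 9/EI.
The prop prevents deflection at B: R_B = δ_0/δ_{BB} = 445.6/9 = 49.52 kN.
Moment equilibrium about A: M_A = Σ(load moments about A) − R_B·L = 225.9 − 49.52×3 = 77.35 kN·m.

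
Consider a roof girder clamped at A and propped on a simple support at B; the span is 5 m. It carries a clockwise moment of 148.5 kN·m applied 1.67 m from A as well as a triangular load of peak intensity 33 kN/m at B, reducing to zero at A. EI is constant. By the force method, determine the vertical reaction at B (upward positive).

Remove the prop at B; the released (primary) structure is a cantilever built in at A.
Downward deflection at the released point B due to the loads:
  clockwise couple 148.5 at a = 1.67: M₀a(2L − a)/(2EI) = 1033/EI
  triangular load, peak 33 at the free end: 11w₀L⁴/(120EI) = 1891/EI
  δ_0 = 2924/EI
Flexibility coefficient — unit upward force at B: δ_{BB} = L³/(3EI) = 41.67/EI.
Compatibility at B: δ_0 − R_B·δ_{BB} = 0, so R_B = 2924/41.67 = 70.16 kN.

R_B = 70.16 kN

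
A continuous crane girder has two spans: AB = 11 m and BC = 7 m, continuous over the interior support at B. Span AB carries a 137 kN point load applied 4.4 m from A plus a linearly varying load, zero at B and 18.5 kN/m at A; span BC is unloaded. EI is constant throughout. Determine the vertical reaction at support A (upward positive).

R_A = 128.7 kN

Take M_B as the redundant. Released structure: two simple spans AB and BC with a hinge at B.
End slopes at the hinge B, treating each span as simply supported:
  span AB: point load 137 at a = 4.4: Pab(L + a)/(6LEI) = 928.3/EI
  span AB: triangular load, peak 18.5: 7w₀L³/(360EI) = 478.8/EI
  relative rotation θ_0 = (1407 + 0)/EI = 1407/EI
A unit hogging moment at B produces rotation L₁/(3EI) + L₂/(3EI) = 6/EI.
Compatibility: M_B·(L₁+L₂)/(3EI) = θ_0, giving M_B = 234.5 kN·m (hogging).
Span AB, ΣM about A with M_B applied at B: R_B^{AB}·11 = 975.9 + 234.5, so R_B^{AB} = 110 kN and R_A = 238.8 − 110 = 128.7 kN.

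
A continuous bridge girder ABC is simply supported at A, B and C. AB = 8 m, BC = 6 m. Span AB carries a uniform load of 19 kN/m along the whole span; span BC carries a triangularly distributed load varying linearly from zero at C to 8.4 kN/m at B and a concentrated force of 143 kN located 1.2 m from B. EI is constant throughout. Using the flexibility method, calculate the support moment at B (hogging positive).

M_B = 148.4 kN·m

Release continuity at B by inserting a hinge; the redundant is the internal moment M_B. The primary structure is two simply-supported spans AB and BC.
End slopes at the hinge B, treating each span as simply supported:
  span AB: UDL 19: wL³/(24EI) = 405.3/EI
  span BC: triangular load, peak 8.4: w₀L³/(45EI) = 40.32/EI
  span BC: point load 143 at a = 1.2: Pab(L + b)/(6LEI) = 247.1/EI
  relative rotation θ_0 = (405.3 + 287.4)/EI = 692.8/EI
A unit hogging moment at B produces rotation L₁/(3EI) + L₂/(3EI) = 4.667/EI.
Compatibility: M_B·(L₁+L₂)/(3EI) = θ_0, giving M_B = 148.4 kN·m (hogging).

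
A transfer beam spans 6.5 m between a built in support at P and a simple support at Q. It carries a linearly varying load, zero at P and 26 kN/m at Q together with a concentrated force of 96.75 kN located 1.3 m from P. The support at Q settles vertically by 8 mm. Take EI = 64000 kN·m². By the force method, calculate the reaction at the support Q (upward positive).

Remove the prop at Q; the released (primary) structure is a cantilever built in at P.
Downward deflection at the released point Q due to the loads:
  triangular load, peak 26 at the free end: 11w₀L⁴/(120EI) = 4254/EI
  point load 96.75 at a = 1.3: Pa²(3L − a)/(6EI) = 496/EI
  δ_0 = 4750/EI
Tip deflection under a unit load at Q: L³/(3EI) = 91.54/EI.
With EI = 64000 kN·m²: δ_0 = 0.074225 m and δ_{QQ} = 0.00143 m/kN.
Compatibility — the beam at Q must follow the support down by 0.008 m: δ_0 − R_Q·δ_{QQ} = 0.008, so R_Q = (0.074225 − 0.008)/0.00143 = 46.3 kN.

R_Q = 46.3 kN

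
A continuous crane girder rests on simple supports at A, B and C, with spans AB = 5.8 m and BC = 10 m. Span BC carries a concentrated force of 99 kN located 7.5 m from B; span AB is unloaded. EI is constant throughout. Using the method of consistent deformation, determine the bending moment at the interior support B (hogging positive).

M_B = 73.43 kN·m

Release continuity at B by inserting a hinge; the redundant is the internal moment M_B. The primary structure is two simply-supported spans AB and BC.
Discontinuity in slope at B on the released structure — sum the simple-span end rotations:
  span BC: point load 99 at a = 7.5: Pab(L + b)/(6LEI) = 386.7/EI
  relative rotation θ_0 = (0 + 386.7)/EI = 386.7/EI
A unit hogging moment at B produces rotation L₁/(3EI) + L₂/(3EI) = 5.267/EI.
Compatibility: M_B·(L₁+L₂)/(3EI) = θ_0, giving M_B = 73.43 kN·m (hogging).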